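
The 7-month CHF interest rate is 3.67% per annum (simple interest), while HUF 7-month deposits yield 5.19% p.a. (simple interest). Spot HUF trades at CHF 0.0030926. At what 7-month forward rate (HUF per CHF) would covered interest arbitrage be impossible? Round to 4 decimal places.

326.1595

T = 7/12 years.
Growth of 1 CHF over T: 1 + 0.0367×7/12 = 1.021408333.
HUF growth factor: 1 + 0.0519×7/12 = 1.030275.
Forward (CHF per HUF) = 0.0030926 × 1.021408333 / 1.030275 = 0.00306598472.
Invert for HUF per CHF: 1 / 0.00306598472 = 326.1595.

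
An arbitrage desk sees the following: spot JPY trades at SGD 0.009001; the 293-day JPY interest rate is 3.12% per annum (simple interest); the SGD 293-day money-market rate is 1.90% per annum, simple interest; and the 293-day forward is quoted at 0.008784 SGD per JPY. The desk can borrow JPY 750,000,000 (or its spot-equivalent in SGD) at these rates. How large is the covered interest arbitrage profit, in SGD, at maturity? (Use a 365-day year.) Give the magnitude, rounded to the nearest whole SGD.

SGD 100,713

T = 293/365 years.
Route A — deposit JPY, sell forward: 750,000,000 × 1.025045479 × 0.008784 = SGD 6,752,999.62.
Route B — convert at spot, deposit SGD: 750,000,000 × 0.009001 × 1.015252055 = SGD 6,853,712.81.
The quoted forward undervalues JPY, so borrow JPY, convert to SGD at spot, deposit the SGD at 1.90%, and buy JPY forward at 0.008784 to cover the loan.
Profit = 6,853,712.81 − 6,752,999.62 = SGD 100,713.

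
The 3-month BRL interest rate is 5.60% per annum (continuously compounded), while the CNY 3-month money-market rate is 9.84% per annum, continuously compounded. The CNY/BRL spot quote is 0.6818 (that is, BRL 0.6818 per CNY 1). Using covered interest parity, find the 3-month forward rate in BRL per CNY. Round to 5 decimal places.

T = 3/12 years.
Growth of 1 BRL over T: e^(0.0560×3/12) = 1.0140985.
Growth of 1 CNY over T: e^(0.0984×3/12) = 1.0249051.
CIP: F = S · (grow BRL)/(grow CNY) = 0.6818 × 1.0140985/1.0249051 = 0.6746111 BRL per CNY.

0.67461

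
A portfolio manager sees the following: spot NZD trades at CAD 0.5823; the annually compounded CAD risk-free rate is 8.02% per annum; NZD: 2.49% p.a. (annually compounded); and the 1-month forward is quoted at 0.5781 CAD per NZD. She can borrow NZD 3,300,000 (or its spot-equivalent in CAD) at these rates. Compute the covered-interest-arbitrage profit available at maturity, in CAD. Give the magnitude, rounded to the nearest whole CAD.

T = 1/12 years.
Route A — deposit NZD, sell forward: 3,300,000 × 1.002051689 × 0.5781 = CAD 1,911,644.07.
Route B — convert at spot, deposit CAD: 3,300,000 × 0.5823 × 1.00644956 = CAD 1,933,983.41.
The quoted forward undervalues NZD, so borrow NZD, convert to CAD at spot, deposit the CAD at 8.02%, and buy NZD forward at 0.5781 to cover the loan.
Profit = 1,933,983.41 − 1,911,644.07 = CAD 22,339.

CAD 22,339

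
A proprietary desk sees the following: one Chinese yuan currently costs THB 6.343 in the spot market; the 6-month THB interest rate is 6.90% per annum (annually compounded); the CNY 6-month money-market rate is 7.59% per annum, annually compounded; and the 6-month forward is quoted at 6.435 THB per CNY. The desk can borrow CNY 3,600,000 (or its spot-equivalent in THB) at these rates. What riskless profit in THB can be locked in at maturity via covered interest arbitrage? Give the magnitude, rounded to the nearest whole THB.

T = 6/12 years.
Invest the CNY and cover forward: 3,600,000 × 1.0372559954 × 6.435 = THB 24,029,072.39.
Convert at spot and invest in THB: 3,600,000 × 6.343 × 1.033924562 = THB 23,609,460.59.
The quoted forward overvalues CNY, so borrow THB, buy CNY at spot, deposit the CNY at 7.59%, and sell the proceeds forward at 6.435.
The gap between the two covered legs is THB 419,612.

THB 419,612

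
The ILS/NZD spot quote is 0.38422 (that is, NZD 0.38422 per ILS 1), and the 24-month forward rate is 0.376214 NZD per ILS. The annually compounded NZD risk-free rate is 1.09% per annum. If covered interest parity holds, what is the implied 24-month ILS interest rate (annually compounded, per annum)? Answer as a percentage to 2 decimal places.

T = 2 years.
CIP gives F = S · g_NZD/g_ILS, so g_NZD/g_ILS = 0.376214/0.38422 = 0.9791630.
The NZD side grows by (1 + 0.0109)^2 = 1.0219188.
That pins the ILS growth at 1.0436657.
r = 1.0436657^(1/2) − 1 = 0.021600 → 2.16%.

2.16%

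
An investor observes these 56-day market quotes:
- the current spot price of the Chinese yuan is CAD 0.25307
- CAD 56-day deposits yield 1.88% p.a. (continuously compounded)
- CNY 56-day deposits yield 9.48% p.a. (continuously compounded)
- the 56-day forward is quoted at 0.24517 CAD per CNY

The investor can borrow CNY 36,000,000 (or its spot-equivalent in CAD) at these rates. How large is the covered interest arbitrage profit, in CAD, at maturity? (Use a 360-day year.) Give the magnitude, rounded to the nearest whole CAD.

CAD 179,962

T = 56/360 years.
Invest the CNY and cover forward: 36,000,000 × 1.014855935 × 0.24517 = CAD 8,957,240.27.
Convert at spot and invest in CAD: 36,000,000 × 0.25307 × 1.002928725 = CAD 9,137,202.21.
The quoted forward undervalues CNY, so borrow CNY, convert to CAD at spot, deposit the CAD at 1.88%, and buy CNY forward at 0.24517 to cover the loan.
The gap between the two covered legs is CAD 179,962.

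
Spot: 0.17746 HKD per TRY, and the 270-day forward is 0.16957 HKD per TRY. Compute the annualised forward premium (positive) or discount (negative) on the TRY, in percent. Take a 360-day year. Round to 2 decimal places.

-5.93%

T = 270/360 years.
Period premium: (0.16957 − 0.17746)/0.17746 = -0.0444607.
Per annum: -0.0444607 / (270/360) = -0.059281 = -5.93%.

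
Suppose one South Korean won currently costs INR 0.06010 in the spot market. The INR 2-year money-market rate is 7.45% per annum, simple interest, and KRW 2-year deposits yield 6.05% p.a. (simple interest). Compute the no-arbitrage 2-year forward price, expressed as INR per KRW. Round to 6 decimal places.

0.061601

T = 2 years.
INR accumulates by 1 + 0.0745×2 = 1.149000.
Growth of 1 KRW over T: 1 + 0.0605×2 = 1.121000.
CIP: F = S · (grow INR)/(grow KRW) = 0.0601 × 1.149000/1.121000 = 0.06160116 INR per KRW.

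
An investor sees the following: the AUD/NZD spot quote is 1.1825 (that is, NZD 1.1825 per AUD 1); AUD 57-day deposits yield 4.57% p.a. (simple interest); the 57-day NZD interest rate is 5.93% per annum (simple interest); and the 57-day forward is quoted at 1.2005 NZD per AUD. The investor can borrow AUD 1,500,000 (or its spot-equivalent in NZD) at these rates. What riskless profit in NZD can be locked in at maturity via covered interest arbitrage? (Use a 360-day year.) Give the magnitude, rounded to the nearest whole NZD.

T = 57/360 years.
Route A — deposit AUD, sell forward: 1,500,000 × 1.007235833 × 1.2005 = NZD 1,813,779.93.
Route B — convert at spot, deposit NZD: 1,500,000 × 1.1825 × 1.009389167 = NZD 1,790,404.03.
The quoted forward overvalues AUD, so borrow NZD, buy AUD at spot, deposit the AUD at 4.57%, and sell the proceeds forward at 1.2005.
Arbitrage profit = |1,813,779.93 − 1,790,404.03| = NZD 23,376.

NZD 23,376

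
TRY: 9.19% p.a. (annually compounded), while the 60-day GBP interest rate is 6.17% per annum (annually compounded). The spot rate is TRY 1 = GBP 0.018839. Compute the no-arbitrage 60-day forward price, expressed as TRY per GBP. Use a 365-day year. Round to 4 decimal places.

53.3267

T = 60/365 years.
Growth of 1 GBP over T: (1 + 0.0617)^(60/365) = 1.00989046.
TRY accumulates by (1 + 0.0919)^(60/365) = 1.01455743.
So F = 0.018839 × 1.00989046 / 1.01455743 = 0.018752340 (GBP/TRY).
Invert for TRY per GBP: 1 / 0.018752340 = 53.3267.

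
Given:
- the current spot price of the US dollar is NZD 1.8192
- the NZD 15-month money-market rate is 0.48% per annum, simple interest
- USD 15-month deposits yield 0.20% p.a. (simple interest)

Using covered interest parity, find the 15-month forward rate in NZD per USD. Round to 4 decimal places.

T = 15/12 years.
Growth of 1 NZD over T: 1 + 0.0048×15/12 = 1.006000.
Growth of 1 USD over T: 1 + 0.0020×15/12 = 1.002500.
CIP: F = S · (grow NZD)/(grow USD) = 1.8192 × 1.006000/1.002500 = 1.825551 NZD per USD.

1.8256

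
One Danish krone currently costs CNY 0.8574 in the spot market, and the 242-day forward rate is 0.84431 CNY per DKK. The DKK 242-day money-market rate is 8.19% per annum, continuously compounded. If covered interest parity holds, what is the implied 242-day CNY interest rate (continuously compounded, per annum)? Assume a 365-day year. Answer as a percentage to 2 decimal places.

5.87%

T = 242/365 years.
By CIP, F/S equals the CNY-to-DKK growth ratio: 0.84431/0.8574 = 0.9847329.
DKK growth factor: e^(0.0819×242/365) = 1.0558022.
Hence g_CNY = 1.0396832.
Take logs: ln 1.0396832 / (242/365) = 0.058696, so 5.87%.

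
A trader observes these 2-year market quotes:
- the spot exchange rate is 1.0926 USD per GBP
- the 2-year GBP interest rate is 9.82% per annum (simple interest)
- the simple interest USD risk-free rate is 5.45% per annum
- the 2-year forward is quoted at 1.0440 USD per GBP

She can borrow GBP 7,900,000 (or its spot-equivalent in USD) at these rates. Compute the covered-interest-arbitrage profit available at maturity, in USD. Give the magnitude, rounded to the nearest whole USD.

USD 295,051

T = 2 years.
Route A — deposit GBP, sell forward: 7,900,000 × 1.196400 × 1.0440 = USD 9,867,428.64.
Route B — convert at spot, deposit USD: 7,900,000 × 1.0926 × 1.109000 = USD 9,572,377.86.
The quoted forward overvalues GBP, so borrow USD, buy GBP at spot, deposit the GBP at 9.82%, and sell the proceeds forward at 1.0440.
The gap between the two covered legs is USD 295,051.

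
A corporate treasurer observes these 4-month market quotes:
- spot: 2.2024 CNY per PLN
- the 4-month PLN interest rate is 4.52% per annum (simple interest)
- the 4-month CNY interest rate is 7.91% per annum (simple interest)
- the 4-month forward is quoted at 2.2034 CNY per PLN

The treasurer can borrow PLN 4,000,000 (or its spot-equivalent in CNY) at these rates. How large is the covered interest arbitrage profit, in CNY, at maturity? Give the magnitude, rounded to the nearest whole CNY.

CNY 95,488

T = 4/12 years.
Invest the PLN and cover forward: 4,000,000 × 1.015066667 × 2.2034 = CNY 8,946,391.58.
Convert at spot and invest in CNY: 4,000,000 × 2.2024 × 1.026366667 = CNY 9,041,879.79.
The quoted forward undervalues PLN, so borrow PLN, convert to CNY at spot, deposit the CNY at 7.91%, and buy PLN forward at 2.2034 to cover the loan.
Arbitrage profit = |8,946,391.58 − 9,041,879.79| = CNY 95,488.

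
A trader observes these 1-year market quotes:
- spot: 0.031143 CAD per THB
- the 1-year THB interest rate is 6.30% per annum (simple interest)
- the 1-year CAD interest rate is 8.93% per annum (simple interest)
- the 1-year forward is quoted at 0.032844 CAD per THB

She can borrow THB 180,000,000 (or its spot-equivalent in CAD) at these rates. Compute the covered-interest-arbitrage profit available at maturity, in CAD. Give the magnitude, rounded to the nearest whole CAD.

CAD 178,038

T = 1 year.
Route A — deposit THB, sell forward: 180,000,000 × 1.063000 × 0.032844 = CAD 6,284,370.96.
Route B — convert at spot, deposit CAD: 180,000,000 × 0.031143 × 1.089300 = CAD 6,106,332.58.
The quoted forward overvalues THB, so borrow CAD, buy THB at spot, deposit the THB at 6.30%, and sell the proceeds forward at 0.032844.
Profit = 6,284,370.96 − 6,106,332.58 = CAD 178,038.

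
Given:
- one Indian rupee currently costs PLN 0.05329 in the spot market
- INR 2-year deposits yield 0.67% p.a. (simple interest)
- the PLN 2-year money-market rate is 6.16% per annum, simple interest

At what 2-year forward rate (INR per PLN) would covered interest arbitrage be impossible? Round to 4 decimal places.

16.9308

T = 2 years.
PLN accumulates by 1 + 0.0616×2 = 1.123200.
INR accumulates by 1 + 0.0067×2 = 1.013400.
Forward (PLN per INR) = 0.05329 × 1.123200 / 1.013400 = 0.059063872.
Invert for INR per PLN: 1 / 0.059063872 = 16.9308.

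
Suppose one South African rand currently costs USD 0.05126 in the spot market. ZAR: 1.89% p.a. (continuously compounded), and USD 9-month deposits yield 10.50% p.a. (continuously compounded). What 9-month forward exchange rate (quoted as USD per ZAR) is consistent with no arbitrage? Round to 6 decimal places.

T = 9/12 years.
Growth of 1 USD over T: e^(0.1050×9/12) = 1.0819338.
ZAR accumulates by e^(0.0189×9/12) = 1.0142759.
So F = 0.05126 × 1.0819338 / 1.0142759 = 0.05467933 (USD/ZAR).

0.054679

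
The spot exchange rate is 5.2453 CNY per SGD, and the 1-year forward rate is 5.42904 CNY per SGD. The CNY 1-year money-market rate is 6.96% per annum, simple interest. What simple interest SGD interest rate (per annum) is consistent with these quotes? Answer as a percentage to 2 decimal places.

3.34%

T = 1 year.
By CIP, F/S equals the CNY-to-SGD growth ratio: 5.42904/5.2453 = 1.0350295.
The CNY side grows by 1 + 0.0696×1 = 1.069600.
So the SGD growth factor = 1.0334005.
r = (1.0334005 − 1)/1 = 0.033400 → 3.34%.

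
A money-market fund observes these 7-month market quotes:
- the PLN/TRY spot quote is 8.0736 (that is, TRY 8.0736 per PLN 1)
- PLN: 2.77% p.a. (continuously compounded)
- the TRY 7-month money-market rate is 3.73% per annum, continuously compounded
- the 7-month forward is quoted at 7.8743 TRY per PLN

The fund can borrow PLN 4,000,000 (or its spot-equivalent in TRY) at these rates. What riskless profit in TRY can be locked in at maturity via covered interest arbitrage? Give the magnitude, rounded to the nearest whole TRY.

T = 7/12 years.
Keep in PLN, deliver into the forward: 4,000,000·1.0162895852·7.8743 = TRY 32,010,276.32.
Swap to TRY now, deposit: 4,000,000·8.0736·1.0219967721 = TRY 33,004,772.56.
The quoted forward undervalues PLN, so borrow PLN, convert to TRY at spot, deposit the TRY at 3.73%, and buy PLN forward at 7.8743 to cover the loan.
Profit = 33,004,772.56 − 32,010,276.32 = TRY 994,496.

TRY 994,496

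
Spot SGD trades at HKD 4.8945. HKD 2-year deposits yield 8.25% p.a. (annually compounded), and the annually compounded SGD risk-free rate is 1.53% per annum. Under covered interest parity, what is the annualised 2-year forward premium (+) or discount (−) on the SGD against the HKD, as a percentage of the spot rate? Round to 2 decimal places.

T = 2 years.
F = S · g_HKD/g_SGD = 4.8945 × 1.1718062/1.0308341 = 5.5638492.
(F − S)/S ÷ T = (5.5638492 − 4.8945)/4.8945/2 = 0.068378 → 6.84%.

+6.84%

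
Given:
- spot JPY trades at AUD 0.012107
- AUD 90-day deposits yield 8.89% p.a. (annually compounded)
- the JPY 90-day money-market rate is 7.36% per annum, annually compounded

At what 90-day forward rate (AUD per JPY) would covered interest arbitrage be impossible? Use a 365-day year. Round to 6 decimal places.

T = 90/365 years.
AUD growth factor: (1 + 0.0889)^(90/365) = 1.0212224.
Growth of 1 JPY over T: (1 + 0.0736)^(90/365) = 1.0176654.
CIP: F = S · (grow AUD)/(grow JPY) = 0.012107 × 1.0212224/1.0176654 = 0.01214932 AUD per JPY.

0.012149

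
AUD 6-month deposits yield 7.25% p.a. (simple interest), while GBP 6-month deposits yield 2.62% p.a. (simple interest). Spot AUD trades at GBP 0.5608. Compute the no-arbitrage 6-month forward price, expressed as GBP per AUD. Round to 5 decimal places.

0.54827

T = 6/12 years.
GBP growth factor: 1 + 0.0262×6/12 = 1.013100.
AUD growth factor: 1 + 0.0725×6/12 = 1.036250.
So F = 0.5608 × 1.013100 / 1.036250 = 0.5482716 (GBP/AUD).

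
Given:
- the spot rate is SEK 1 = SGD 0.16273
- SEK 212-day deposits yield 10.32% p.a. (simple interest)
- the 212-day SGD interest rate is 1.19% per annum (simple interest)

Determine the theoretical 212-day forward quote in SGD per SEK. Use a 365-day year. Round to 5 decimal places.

0.15459

T = 212/365 years.
Growth of 1 SGD over T: 1 + 0.0119×212/365 = 1.0069118.
SEK accumulates by 1 + 0.1032×212/365 = 1.0599408.
CIP: F = S · (grow SGD)/(grow SEK) = 0.16273 × 1.0069118/1.0599408 = 0.1545886 SGD per SEK.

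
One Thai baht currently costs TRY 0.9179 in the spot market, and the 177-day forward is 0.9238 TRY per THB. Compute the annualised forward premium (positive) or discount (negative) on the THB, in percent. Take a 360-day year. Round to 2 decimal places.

T = 177/360 years.
(F − S)/S = (0.9238 − 0.9179)/0.9179 = 0.0064277.
Annualise by dividing by T: 0.0064277 / (177/360) = 0.013073 → 1.31%.

+1.31%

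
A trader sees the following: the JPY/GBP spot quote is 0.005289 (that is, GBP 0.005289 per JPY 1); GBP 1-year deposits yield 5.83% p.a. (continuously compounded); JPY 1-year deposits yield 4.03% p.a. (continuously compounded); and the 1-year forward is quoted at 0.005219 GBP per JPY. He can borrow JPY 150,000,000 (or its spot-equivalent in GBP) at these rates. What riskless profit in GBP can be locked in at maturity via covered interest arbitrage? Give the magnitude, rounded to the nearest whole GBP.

T = 1 year.
Route A — deposit JPY, sell forward: 150,000,000 × 1.04112306 × 0.005219 = GBP 815,043.19.
Route B — convert at spot, deposit GBP: 150,000,000 × 0.005289 × 1.06003296 = GBP 840,977.15.
The quoted forward undervalues JPY, so borrow JPY, convert to GBP at spot, deposit the GBP at 5.83%, and buy JPY forward at 0.005219 to cover the loan.
The gap between the two covered legs is GBP 25,934.

GBP 25,934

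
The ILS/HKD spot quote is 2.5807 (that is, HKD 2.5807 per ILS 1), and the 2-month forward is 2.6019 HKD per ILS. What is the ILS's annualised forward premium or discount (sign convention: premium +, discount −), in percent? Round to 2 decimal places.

T = 2/12 years.
ILS trades forward at +0.82148% vs spot over the period.
×(1/T) gives 4.93% p.a.

+4.93%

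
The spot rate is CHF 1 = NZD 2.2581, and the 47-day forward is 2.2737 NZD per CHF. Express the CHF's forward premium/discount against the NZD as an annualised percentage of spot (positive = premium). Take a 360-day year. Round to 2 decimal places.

T = 47/360 years.
(F − S)/S = (2.2737 − 2.2581)/2.2581 = 0.0069085.
Annualise by dividing by T: 0.0069085 / (47/360) = 0.052916 → 5.29%.

+5.29%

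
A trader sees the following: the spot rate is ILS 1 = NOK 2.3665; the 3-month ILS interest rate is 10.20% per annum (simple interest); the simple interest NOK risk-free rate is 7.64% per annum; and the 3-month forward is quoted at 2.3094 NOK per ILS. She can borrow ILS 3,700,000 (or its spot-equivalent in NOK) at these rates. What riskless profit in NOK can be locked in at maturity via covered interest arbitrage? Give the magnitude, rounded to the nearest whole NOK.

T = 3/12 years.
Keep in ILS, deliver into the forward: 3,700,000·1.025500·2.3094 = NOK 8,762,671.89.
Swap to NOK now, deposit: 3,700,000·2.3665·1.019100 = NOK 8,923,290.56.
The quoted forward undervalues ILS, so borrow ILS, convert to NOK at spot, deposit the NOK at 7.64%, and buy ILS forward at 2.3094 to cover the loan.
Profit = 8,923,290.56 − 8,762,671.89 = NOK 160,619.

NOK 160,619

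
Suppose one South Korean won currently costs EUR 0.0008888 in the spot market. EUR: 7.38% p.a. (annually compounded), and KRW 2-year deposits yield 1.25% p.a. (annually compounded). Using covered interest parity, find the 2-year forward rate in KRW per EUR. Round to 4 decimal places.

1000.3206

T = 2 years.
Growth of 1 EUR over T: (1 + 0.0738)^2 = 1.15304644.
Growth of 1 KRW over T: (1 + 0.0125)^2 = 1.02515625.
CIP: F = S · (grow EUR)/(grow KRW) = 0.0008888 × 1.15304644/1.02515625 = 0.0009996794887 EUR per KRW.
Quoted the other way: 1/0.0009996794887 = 1000.3206 KRW per EUR.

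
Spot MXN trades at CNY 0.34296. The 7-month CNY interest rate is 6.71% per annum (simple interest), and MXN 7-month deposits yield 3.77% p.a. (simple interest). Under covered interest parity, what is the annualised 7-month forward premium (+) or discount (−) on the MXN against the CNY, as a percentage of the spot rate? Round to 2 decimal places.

+2.88%

T = 7/12 years.
F = S · g_CNY/g_MXN = 0.34296 × 1.0391417/1.0219917 = 0.34871520.
Annualised premium = (F − S)/S × (1/T) = (0.34871520 − 0.34296)/0.34296 ÷ (7/12) = 2.88%.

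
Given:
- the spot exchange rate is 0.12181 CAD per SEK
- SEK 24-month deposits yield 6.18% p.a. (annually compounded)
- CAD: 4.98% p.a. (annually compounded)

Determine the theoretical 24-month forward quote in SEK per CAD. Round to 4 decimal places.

8.3983

T = 2 years.
CAD accumulates by (1 + 0.0498)^2 = 1.102080.
SEK growth factor: (1 + 0.0618)^2 = 1.1274192.
CIP: F = S · (grow CAD)/(grow SEK) = 0.12181 × 1.102080/1.1274192 = 0.1190723 CAD per SEK.
Quoted the other way: 1/0.1190723 = 8.3983 SEK per CAD.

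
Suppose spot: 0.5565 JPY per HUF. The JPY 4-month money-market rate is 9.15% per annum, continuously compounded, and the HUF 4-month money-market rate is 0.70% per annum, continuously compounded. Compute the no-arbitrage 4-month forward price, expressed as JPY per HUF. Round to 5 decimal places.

T = 4/12 years.
JPY growth factor: e^(0.0915×4/12) = 1.0309699.
HUF growth factor: e^(0.0070×4/12) = 1.0023361.
So F = 0.5565 × 1.0309699 / 1.0023361 = 0.5723976 (JPY/HUF).

0.57240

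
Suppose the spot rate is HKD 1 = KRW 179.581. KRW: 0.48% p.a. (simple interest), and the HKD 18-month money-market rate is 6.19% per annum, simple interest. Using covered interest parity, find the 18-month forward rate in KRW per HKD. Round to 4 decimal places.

T = 18/12 years.
KRW growth factor: 1 + 0.0048×18/12 = 1.007200.
Growth of 1 HKD over T: 1 + 0.0619×18/12 = 1.092850.
Forward (KRW per HKD) = 179.581 × 1.007200 / 1.092850 = 165.506687.

165.5067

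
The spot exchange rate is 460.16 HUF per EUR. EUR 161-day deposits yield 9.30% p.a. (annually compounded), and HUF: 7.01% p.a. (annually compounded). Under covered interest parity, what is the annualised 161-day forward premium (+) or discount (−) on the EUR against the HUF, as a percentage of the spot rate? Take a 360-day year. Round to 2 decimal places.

-2.11%

T = 161/360 years.
No-arbitrage forward: 460.16 × 1.030764 / 1.0405712 = 455.82307 HUF/EUR.
Annualised premium = (F − S)/S × (1/T) = (455.82307 − 460.16)/460.16 ÷ (161/360) = -2.11%.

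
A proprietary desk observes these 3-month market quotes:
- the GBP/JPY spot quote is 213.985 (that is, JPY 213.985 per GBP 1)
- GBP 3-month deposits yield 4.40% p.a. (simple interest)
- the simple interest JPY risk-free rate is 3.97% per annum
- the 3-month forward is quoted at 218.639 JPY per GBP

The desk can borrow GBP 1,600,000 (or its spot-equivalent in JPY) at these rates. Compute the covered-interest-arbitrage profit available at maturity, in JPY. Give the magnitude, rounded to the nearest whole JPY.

JPY 7,896,365

T = 3/12 years.
Keep in GBP, deliver into the forward: 1,600,000·1.011000·218.639 = JPY 353,670,446.40.
Swap to JPY now, deposit: 1,600,000·213.985·1.009925 = JPY 345,774,081.80.
The quoted forward overvalues GBP, so borrow JPY, buy GBP at spot, deposit the GBP at 4.40%, and sell the proceeds forward at 218.639.
Profit = 353,670,446.40 − 345,774,081.80 = JPY 7,896,365.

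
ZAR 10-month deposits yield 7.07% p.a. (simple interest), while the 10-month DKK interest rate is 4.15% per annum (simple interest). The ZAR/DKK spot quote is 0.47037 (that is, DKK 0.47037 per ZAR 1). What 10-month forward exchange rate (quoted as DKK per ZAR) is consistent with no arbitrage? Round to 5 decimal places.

T = 10/12 years.
Growth of 1 DKK over T: 1 + 0.0415×10/12 = 1.0345833.
ZAR accumulates by 1 + 0.0707×10/12 = 1.0589167.
CIP: F = S · (grow DKK)/(grow ZAR) = 0.47037 × 1.0345833/1.0589167 = 0.4595611 DKK per ZAR.

0.45956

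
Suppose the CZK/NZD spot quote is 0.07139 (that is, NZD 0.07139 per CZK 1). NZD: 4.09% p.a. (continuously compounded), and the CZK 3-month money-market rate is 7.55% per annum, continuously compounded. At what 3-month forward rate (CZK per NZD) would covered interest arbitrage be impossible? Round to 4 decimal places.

T = 3/12 years.
NZD accumulates by e^(0.0409×3/12) = 1.01027745.
CZK accumulates by e^(0.0755×3/12) = 1.01905426.
CIP: F = S · (grow NZD)/(grow CZK) = 0.07139 × 1.01027745/1.01905426 = 0.070775139 NZD per CZK.
Invert for CZK per NZD: 1 / 0.070775139 = 14.1293.

14.1293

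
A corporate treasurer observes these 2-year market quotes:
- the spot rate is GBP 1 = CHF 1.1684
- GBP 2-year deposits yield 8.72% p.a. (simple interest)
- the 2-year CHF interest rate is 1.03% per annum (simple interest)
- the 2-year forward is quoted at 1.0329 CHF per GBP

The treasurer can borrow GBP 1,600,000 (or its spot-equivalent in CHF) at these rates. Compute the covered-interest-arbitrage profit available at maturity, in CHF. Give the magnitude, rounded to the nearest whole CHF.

T = 2 years.
Route A — deposit GBP, sell forward: 1,600,000 × 1.174400 × 1.0329 = CHF 1,940,860.42.
Route B — convert at spot, deposit CHF: 1,600,000 × 1.1684 × 1.020600 = CHF 1,907,950.46.
The quoted forward overvalues GBP, so borrow CHF, buy GBP at spot, deposit the GBP at 8.72%, and sell the proceeds forward at 1.0329.
Arbitrage profit = |1,940,860.42 − 1,907,950.46| = CHF 32,910.

CHF 32,910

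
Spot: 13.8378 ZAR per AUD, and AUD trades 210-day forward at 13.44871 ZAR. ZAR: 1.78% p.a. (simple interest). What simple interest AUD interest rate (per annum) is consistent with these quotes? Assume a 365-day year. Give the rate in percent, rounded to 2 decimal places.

6.86%

T = 210/365 years.
By CIP, F/S equals the ZAR-to-AUD growth ratio: 13.44871/13.8378 = 0.9718821.
ZAR growth factor: 1 + 0.0178×210/365 = 1.0102411.
Hence g_AUD = 1.0394688.
r = (1.0394688 − 1)/(210/365) = 0.068601 → 6.86%.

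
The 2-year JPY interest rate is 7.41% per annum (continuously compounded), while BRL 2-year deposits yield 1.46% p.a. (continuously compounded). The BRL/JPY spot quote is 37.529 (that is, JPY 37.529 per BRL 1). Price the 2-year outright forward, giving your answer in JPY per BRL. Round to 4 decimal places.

42.2715

T = 2 years.
Growth of 1 JPY over T: e^(0.0741×2) = 1.15974482.
Growth of 1 BRL over T: e^(0.0146×2) = 1.0296305.
CIP: F = S · (grow JPY)/(grow BRL) = 37.529 × 1.15974482/1.0296305 = 42.271537 JPY per BRL.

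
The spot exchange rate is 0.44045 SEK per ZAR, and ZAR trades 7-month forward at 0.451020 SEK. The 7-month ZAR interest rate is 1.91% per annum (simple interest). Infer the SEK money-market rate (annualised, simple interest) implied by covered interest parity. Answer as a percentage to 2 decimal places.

T = 7/12 years.
F/S = 0.45102/0.44045 = 1.0239982 = (growth of SEK) / (growth of ZAR).
ZAR growth factor: 1 + 0.0191×7/12 = 1.0111417.
Hence g_SEK = 1.0354073.
(1.0354073 − 1)/T = 0.060698, i.e. 6.07%.

6.07%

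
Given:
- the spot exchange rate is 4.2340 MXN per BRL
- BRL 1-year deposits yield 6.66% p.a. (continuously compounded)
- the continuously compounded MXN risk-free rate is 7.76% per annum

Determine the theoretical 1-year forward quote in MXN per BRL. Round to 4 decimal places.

4.2808

T = 1 year.
MXN accumulates by e^(0.0776×1) = 1.0806903.
BRL growth factor: e^(0.0666×1) = 1.0688678.
So F = 4.234 × 1.0806903 / 1.0688678 = 4.280831 (MXN/BRL).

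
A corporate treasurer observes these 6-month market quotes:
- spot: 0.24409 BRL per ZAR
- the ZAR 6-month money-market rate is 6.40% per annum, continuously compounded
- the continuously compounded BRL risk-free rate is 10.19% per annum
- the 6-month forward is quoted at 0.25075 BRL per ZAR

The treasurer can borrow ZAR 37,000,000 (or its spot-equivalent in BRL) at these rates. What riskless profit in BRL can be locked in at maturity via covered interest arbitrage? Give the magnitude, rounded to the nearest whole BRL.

BRL 76,039

T = 6/12 years.
Route A — deposit ZAR, sell forward: 37,000,000 × 1.032517505 × 0.25075 = BRL 9,579,439.28.
Route B — convert at spot, deposit BRL: 37,000,000 × 0.24409 × 1.052270278 = BRL 9,503,400.13.
The quoted forward overvalues ZAR, so borrow BRL, buy ZAR at spot, deposit the ZAR at 6.40%, and sell the proceeds forward at 0.25075.
Profit = 9,579,439.28 − 9,503,400.13 = BRL 76,039.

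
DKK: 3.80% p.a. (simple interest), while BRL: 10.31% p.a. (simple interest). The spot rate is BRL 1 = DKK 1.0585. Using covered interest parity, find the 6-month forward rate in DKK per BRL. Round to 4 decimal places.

T = 6/12 years.
Growth of 1 DKK over T: 1 + 0.0380×6/12 = 1.019000.
BRL accumulates by 1 + 0.1031×6/12 = 1.051550.
Forward (DKK per BRL) = 1.0585 × 1.019000 / 1.051550 = 1.025735.

1.0257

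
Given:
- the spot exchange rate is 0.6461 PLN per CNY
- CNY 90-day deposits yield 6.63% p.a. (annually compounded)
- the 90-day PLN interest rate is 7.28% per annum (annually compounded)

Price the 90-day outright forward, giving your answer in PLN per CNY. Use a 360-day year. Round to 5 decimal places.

0.64708

T = 90/360 years.
Growth of 1 PLN over T: (1 + 0.0728)^(90/360) = 1.0177232.
CNY accumulates by (1 + 0.0663)^(90/360) = 1.0161781.
CIP: F = S · (grow PLN)/(grow CNY) = 0.6461 × 1.0177232/1.0161781 = 0.6470824 PLN per CNY.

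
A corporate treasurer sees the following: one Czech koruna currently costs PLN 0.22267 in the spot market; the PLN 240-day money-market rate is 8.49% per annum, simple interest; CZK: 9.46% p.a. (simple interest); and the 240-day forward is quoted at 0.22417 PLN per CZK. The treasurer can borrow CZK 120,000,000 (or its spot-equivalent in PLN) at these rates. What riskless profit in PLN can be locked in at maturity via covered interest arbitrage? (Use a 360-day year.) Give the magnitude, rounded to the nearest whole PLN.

T = 240/360 years.
Invest the CZK and cover forward: 120,000,000 × 1.0630666667 × 0.22417 = PLN 28,596,918.56.
Convert at spot and invest in PLN: 120,000,000 × 0.22267 × 1.056600 = PLN 28,232,774.64.
The quoted forward overvalues CZK, so borrow PLN, buy CZK at spot, deposit the CZK at 9.46%, and sell the proceeds forward at 0.22417.
The gap between the two covered legs is PLN 364,144.

PLN 364,144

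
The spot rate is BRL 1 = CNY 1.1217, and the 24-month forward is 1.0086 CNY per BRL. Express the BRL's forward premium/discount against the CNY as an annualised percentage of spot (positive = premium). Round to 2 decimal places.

T = 2 years.
(F − S)/S = (1.0086 − 1.1217)/1.1217 = -0.1008291.
×(1/T) gives -5.04% p.a.

-5.04%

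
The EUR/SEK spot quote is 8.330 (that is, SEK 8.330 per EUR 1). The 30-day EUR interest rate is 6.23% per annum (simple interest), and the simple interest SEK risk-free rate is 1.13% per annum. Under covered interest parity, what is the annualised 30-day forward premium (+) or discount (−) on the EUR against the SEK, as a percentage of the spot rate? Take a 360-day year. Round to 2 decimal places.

-5.07%

T = 30/360 years.
No-arbitrage forward: 8.33 × 1.0009417 / 1.0051917 = 8.294780 SEK/EUR.
(F − S)/S ÷ T = (8.294780 − 8.33)/8.33/(30/360) = -0.050737 → -5.07%.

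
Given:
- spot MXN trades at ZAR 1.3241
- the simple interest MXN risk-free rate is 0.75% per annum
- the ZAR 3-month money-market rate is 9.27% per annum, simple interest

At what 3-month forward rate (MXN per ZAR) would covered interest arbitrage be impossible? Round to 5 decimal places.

0.73951

T = 3/12 years.
ZAR growth factor: 1 + 0.0927×3/12 = 1.023175.
MXN accumulates by 1 + 0.0075×3/12 = 1.001875.
So F = 1.3241 × 1.023175 / 1.001875 = 1.352251 (ZAR/MXN).
Invert for MXN per ZAR: 1 / 1.352251 = 0.73951.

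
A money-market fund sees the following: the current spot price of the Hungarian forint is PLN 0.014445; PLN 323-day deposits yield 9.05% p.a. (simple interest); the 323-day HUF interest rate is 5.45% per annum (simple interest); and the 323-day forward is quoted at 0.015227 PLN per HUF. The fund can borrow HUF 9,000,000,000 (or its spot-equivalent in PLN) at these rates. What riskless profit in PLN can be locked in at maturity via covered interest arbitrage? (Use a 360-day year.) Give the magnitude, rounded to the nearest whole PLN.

PLN 3,182,987

T = 323/360 years.
Route A — deposit HUF, sell forward: 9,000,000,000 × 1.04889861111 × 0.015227 = PLN 143,744,212.36.
Route B — convert at spot, deposit PLN: 9,000,000,000 × 0.014445 × 1.08119861111 = PLN 140,561,225.44.
The quoted forward overvalues HUF, so borrow PLN, buy HUF at spot, deposit the HUF at 5.45%, and sell the proceeds forward at 0.015227.
The gap between the two covered legs is PLN 3,182,987.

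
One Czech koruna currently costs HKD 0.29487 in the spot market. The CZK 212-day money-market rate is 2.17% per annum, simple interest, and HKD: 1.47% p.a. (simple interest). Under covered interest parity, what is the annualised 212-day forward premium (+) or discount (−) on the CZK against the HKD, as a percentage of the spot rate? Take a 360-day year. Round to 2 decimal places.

-0.69%

T = 212/360 years.
CIP forward (HKD per CZK) = 0.29487 × 1.0086567/1.0127789 = 0.29366982.
(F − S)/S ÷ T = (0.29366982 − 0.29487)/0.29487/(212/360) = -0.006912 → -0.69%.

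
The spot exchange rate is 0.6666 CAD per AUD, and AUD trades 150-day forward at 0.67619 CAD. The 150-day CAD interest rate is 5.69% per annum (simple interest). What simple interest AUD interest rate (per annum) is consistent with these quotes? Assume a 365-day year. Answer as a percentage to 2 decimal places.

T = 150/365 years.
CIP gives F = S · g_CAD/g_AUD, so g_CAD/g_AUD = 0.67619/0.6666 = 1.0143864.
The CAD side grows by 1 + 0.0569×150/365 = 1.0233836.
So the AUD growth factor = 1.0088696.
(1.0088696 − 1)/T = 0.021583, i.e. 2.16%.

2.16%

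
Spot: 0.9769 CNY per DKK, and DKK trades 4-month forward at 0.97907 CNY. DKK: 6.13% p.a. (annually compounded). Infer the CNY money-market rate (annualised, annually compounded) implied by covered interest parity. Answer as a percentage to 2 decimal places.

T = 4/12 years.
By CIP, F/S equals the CNY-to-DKK growth ratio: 0.97907/0.9769 = 1.0022213.
DKK growth factor: (1 + 0.0613)^(4/12) = 1.0200295.
So the CNY growth factor = 1.0222953.
Annualise: 1.0222953^(12/4) − 1 = 0.068388 = 6.84%.

6.84%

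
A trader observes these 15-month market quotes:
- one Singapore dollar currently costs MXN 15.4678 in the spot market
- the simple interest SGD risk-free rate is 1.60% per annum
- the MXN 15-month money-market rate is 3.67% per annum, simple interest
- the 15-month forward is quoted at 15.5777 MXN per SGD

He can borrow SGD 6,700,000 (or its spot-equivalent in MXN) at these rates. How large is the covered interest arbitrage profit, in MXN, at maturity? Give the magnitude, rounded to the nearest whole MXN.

MXN 1,930,480

T = 15/12 years.
Invest the SGD and cover forward: 6,700,000 × 1.020000 × 15.5777 = MXN 106,458,001.80.
Convert at spot and invest in MXN: 6,700,000 × 15.4678 × 1.045875 = MXN 108,388,481.68.
The quoted forward undervalues SGD, so borrow SGD, convert to MXN at spot, deposit the MXN at 3.67%, and buy SGD forward at 15.5777 to cover the loan.
The gap between the two covered legs is MXN 1,930,480.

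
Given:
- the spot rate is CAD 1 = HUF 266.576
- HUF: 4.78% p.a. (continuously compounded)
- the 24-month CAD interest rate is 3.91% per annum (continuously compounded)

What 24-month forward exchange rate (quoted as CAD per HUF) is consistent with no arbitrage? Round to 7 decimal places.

T = 2 years.
HUF growth factor: e^(0.0478×2) = 1.1003188.
Growth of 1 CAD over T: e^(0.0391×2) = 1.0813389.
CIP: F = S · (grow HUF)/(grow CAD) = 266.576 × 1.1003188/1.0813389 = 271.2550 HUF per CAD.
Invert for CAD per HUF: 1 / 271.2550 = 0.0036866.

0.0036866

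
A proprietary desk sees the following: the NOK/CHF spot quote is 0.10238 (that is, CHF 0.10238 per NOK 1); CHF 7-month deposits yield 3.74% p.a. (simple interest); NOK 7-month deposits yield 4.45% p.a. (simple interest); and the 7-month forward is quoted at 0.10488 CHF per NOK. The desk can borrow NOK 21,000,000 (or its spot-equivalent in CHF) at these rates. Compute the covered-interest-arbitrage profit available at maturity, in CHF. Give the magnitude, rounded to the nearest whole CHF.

CHF 62,767

T = 7/12 years.
Route A — deposit NOK, sell forward: 21,000,000 × 1.025958333 × 0.10488 = CHF 2,259,652.71.
Route B — convert at spot, deposit CHF: 21,000,000 × 0.10238 × 1.021816667 = CHF 2,196,885.40.
The quoted forward overvalues NOK, so borrow CHF, buy NOK at spot, deposit the NOK at 4.45%, and sell the proceeds forward at 0.10488.
Profit = 2,259,652.71 − 2,196,885.40 = CHF 62,767.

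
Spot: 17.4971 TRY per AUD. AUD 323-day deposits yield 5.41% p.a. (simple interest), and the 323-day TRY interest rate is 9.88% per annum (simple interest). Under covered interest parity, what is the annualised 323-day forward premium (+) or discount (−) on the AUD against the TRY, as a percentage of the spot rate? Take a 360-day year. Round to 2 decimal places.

T = 323/360 years.
F = S · g_TRY/g_AUD = 17.4971 × 1.0886456/1.0485397 = 18.1663517.
(F − S)/S ÷ T = (18.1663517 − 17.4971)/17.4971/(323/360) = 0.042631 → 4.26%.

+4.26%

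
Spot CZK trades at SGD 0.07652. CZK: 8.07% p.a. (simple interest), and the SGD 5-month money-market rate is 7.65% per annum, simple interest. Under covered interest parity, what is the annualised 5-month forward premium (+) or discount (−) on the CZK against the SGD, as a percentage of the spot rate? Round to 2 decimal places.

T = 5/12 years.
F = S · g_SGD/g_CZK = 0.07652 × 1.031875/1.033625 = 0.07639045.
(F − S)/S ÷ T = (0.07639045 − 0.07652)/0.07652/(5/12) = -0.004063 → -0.41%.

-0.41%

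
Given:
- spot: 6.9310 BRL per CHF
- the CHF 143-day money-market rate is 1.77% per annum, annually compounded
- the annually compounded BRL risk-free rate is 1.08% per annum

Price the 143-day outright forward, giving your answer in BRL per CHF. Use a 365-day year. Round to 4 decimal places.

T = 143/365 years.
BRL accumulates by (1 + 0.0108)^(143/365) = 1.0042174.
Growth of 1 CHF over T: (1 + 0.0177)^(143/365) = 1.0068975.
Forward (BRL per CHF) = 6.931 × 1.0042174 / 1.0068975 = 6.912551.

6.9126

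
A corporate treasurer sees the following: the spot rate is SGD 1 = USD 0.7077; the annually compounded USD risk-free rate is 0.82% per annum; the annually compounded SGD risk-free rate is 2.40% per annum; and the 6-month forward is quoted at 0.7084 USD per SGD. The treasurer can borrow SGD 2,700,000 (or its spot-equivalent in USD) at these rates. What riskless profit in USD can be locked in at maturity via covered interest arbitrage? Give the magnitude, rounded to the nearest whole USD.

T = 6/12 years.
Route A — deposit SGD, sell forward: 2,700,000 × 1.011928851 × 0.7084 = USD 1,935,496.07.
Route B — convert at spot, deposit USD: 2,700,000 × 0.7077 × 1.004091629 = USD 1,918,608.24.
The quoted forward overvalues SGD, so borrow USD, buy SGD at spot, deposit the SGD at 2.40%, and sell the proceeds forward at 0.7084.
Profit = 1,935,496.07 − 1,918,608.24 = USD 16,888.

USD 16,888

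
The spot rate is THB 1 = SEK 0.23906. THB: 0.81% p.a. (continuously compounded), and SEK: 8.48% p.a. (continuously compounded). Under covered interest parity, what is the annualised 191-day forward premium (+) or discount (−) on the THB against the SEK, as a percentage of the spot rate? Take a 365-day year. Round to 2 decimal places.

T = 191/365 years.
No-arbitrage forward: 0.23906 × 1.0453741 / 1.0042476 = 0.24885012 SEK/THB.
(F − S)/S ÷ T = (0.24885012 − 0.23906)/0.23906/(191/365) = 0.078260 → 7.83%.

+7.83%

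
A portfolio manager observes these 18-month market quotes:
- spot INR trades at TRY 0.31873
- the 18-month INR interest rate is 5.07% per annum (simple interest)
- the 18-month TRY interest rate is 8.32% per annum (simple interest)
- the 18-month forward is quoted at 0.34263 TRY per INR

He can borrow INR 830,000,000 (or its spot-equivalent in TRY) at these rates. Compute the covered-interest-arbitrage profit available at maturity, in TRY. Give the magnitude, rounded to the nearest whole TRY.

TRY 8,448,991

T = 18/12 years.
Invest the INR and cover forward: 830,000,000 × 1.076050 × 0.34263 = TRY 306,010,219.55.
Convert at spot and invest in TRY: 830,000,000 × 0.31873 × 1.124800 = TRY 297,561,228.32.
The quoted forward overvalues INR, so borrow TRY, buy INR at spot, deposit the INR at 5.07%, and sell the proceeds forward at 0.34263.
Arbitrage profit = |306,010,219.55 − 297,561,228.32| = TRY 8,448,991.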